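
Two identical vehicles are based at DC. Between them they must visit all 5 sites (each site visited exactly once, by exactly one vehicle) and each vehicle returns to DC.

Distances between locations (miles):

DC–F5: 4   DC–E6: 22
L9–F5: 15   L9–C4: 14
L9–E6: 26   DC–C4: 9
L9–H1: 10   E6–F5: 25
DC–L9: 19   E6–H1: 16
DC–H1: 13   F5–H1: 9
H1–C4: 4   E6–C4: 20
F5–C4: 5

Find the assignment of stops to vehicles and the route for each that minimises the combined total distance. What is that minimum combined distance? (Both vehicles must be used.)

Check every non-empty split of the stops between the two vehicles; for each half take its own optimal tour:
  {L9} + {E6, F5, H1, C4}: 38 + 51 = 89
  {E6} + {L9, F5, H1, C4}: 44 + 42 = 86
  {L9, E6} + {F5, H1, C4}: 67 + 26 = 93
  {F5} + {L9, E6, H1, C4}: 8 + 71 = 79
  {L9, F5} + {E6, H1, C4}: 38 + 51 = 89
  {E6, F5} + {L9, H1, C4}: 51 + 42 = 93
  … (15 splits in total)
Best: vehicle 1 DC → F5 → DC = 8; vehicle 2 DC → E6 → L9 → H1 → C4 → DC = 71; combined 79.

Minimum combined distance: 79 miles.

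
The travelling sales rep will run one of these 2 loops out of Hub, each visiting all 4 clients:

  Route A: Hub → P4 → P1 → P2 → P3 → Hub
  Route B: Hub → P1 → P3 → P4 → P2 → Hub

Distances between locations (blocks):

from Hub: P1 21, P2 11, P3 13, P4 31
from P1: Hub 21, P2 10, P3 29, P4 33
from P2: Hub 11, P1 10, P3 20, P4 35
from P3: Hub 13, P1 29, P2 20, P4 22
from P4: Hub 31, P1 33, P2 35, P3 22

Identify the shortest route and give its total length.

107 blocks — Route A is the shortest.

Route A: 31 + 33 + 10 + 20 + 13 = 107
Route B: 21 + 29 + 22 + 35 + 11 = 118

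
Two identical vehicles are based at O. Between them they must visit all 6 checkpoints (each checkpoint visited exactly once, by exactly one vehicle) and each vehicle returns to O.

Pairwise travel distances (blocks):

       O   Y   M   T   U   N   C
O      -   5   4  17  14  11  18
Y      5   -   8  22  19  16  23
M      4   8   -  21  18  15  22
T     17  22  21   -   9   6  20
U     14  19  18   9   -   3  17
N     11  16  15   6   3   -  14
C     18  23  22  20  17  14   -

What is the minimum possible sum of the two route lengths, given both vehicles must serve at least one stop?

Minimum combined distance: 78 blocks.

There are 2^5 − 1 = 31 ways to divide the 6 stops into two non-empty groups. For each, the best each vehicle can do is its own shortest tour through its group:
  {Y} + {M, T, U, N, C}: 10 + 69 = 79
  {M} + {Y, T, U, N, C}: 8 + 71 = 79
  {Y, M} + {T, U, N, C}: 17 + 61 = 78
  {T} + {Y, M, U, N, C}: 34 + 66 = 100
  {Y, T} + {M, U, N, C}: 44 + 57 = 101
  {M, T} + {Y, U, N, C}: 42 + 59 = 101
  … (31 splits in total)
Best: vehicle 1 O → Y → M → O = 17; vehicle 2 O → T → U → N → C → O = 61; combined 78.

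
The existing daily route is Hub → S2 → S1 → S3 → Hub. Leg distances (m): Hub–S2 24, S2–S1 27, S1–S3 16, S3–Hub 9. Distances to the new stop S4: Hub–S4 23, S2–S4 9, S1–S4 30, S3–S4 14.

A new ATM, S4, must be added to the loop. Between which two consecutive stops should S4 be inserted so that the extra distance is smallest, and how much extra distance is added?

Insertion cost between consecutive stops i–j is d(i,S4) + d(S4,j) − d(i,j):
  between Hub and S2: 23 + 9 − 24 = 8
  between S2 and S1: 9 + 30 − 27 = 12
  between S1 and S3: 30 + 14 − 16 = 28
  between S3 and Hub: 14 + 23 − 9 = 28
Cheapest insertion is between Hub and S2, adding 8.
New total = 76 + 8 = 84.

+8 m — insert S4 between Hub and S2.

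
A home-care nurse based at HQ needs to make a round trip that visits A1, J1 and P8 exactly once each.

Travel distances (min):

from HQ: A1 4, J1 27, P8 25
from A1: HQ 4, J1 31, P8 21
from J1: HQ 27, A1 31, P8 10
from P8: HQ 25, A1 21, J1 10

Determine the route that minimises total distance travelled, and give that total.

With 3 stops there are 3!/2 = 3 distinct round trips (a route and its reverse cost the same).
HQ-A1-J1-P8-HQ: 4+31+10+25 = 70
HQ-A1-P8-J1-HQ: 4+21+10+27 = 62
HQ-J1-A1-P8-HQ: 27+31+21+25 = 104
The minimum is 62.
One optimal route: HQ → A1 → P8 → J1 → HQ (or its reverse).

62 min — the shortest possible round trip.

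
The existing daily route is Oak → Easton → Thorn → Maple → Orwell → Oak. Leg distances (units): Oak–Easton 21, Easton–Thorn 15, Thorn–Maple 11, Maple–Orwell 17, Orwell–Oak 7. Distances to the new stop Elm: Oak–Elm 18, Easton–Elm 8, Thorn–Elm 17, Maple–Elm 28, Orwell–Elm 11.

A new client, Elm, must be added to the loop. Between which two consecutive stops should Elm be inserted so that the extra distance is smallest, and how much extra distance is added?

Insertion cost between consecutive stops i–j is d(i,Elm) + d(Elm,j) − d(i,j):
  between Oak and Easton: 18 + 8 − 21 = 5
  between Easton and Thorn: 8 + 17 − 15 = 10
  between Thorn and Maple: 17 + 28 − 11 = 34
  between Maple and Orwell: 28 + 11 − 17 = 22
  between Orwell and Oak: 11 + 18 − 7 = 22
Cheapest insertion is between Oak and Easton, adding 5.
New total = 71 + 5 = 76.

Minimum extra distance: 5, inserting Elm between Oak and Easton.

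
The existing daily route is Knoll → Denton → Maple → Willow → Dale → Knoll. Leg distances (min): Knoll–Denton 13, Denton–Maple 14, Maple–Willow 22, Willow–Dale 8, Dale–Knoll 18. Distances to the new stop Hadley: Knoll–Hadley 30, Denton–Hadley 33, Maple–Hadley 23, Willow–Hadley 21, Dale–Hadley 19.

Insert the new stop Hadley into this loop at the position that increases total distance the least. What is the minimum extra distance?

+22 min — insert Hadley between Maple and Willow.

Insertion cost between consecutive stops i–j is d(i,Hadley) + d(Hadley,j) − d(i,j):
  between Knoll and Denton: 30 + 33 − 13 = 50
  between Denton and Maple: 33 + 23 − 14 = 42
  between Maple and Willow: 23 + 21 − 22 = 22
  between Willow and Dale: 21 + 19 − 8 = 32
  between Dale and Knoll: 19 + 30 − 18 = 31
Cheapest insertion is between Maple and Willow, adding 22.
New total = 75 + 22 = 97.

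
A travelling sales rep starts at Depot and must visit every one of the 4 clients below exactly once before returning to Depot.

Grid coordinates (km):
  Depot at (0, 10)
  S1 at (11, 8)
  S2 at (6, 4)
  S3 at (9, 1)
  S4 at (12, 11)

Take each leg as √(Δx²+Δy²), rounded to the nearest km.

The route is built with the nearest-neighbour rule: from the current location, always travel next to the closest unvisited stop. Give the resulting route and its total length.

At Depot the remaining stops are S2 8, S1 11, S4 12, S3 13; go to S2.
At S2 the remaining stops are S3 4, S1 6, S4 9; go to S3.
At S3 the remaining stops are S1 7, S4 10; go to S1.
At S1 the remaining stops are S4 3; go to S4.
Return S4→Depot: 12.
Total = 8 + 4 + 7 + 3 + 12 = 34.

Nearest-neighbour total = 34 km; route Depot → S2 → S3 → S1 → S4 → Depot.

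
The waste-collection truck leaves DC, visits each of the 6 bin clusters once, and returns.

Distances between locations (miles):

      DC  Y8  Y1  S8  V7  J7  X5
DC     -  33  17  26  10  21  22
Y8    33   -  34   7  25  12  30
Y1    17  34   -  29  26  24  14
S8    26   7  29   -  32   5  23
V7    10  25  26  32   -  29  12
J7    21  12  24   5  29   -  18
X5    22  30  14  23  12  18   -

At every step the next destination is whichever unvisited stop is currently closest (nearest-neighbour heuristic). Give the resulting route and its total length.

From DC: distances to unvisited — V7=10, Y1=17, J7=21, X5=22, S8=26, Y8=33. Nearest is V7 (10).
From V7: distances to unvisited — X5=12, Y8=25, Y1=26, J7=29, S8=32. Nearest is X5 (12).
From X5: distances to unvisited — Y1=14, J7=18, S8=23, Y8=30. Nearest is Y1 (14).
From Y1: distances to unvisited — J7=24, S8=29, Y8=34. Nearest is J7 (24).
From J7: distances to unvisited — S8=5, Y8=12. Nearest is S8 (5).
From S8: distances to unvisited — Y8=7. Nearest is Y8 (7).
Return Y8→DC: 33.
Total = 10 + 12 + 14 + 24 + 5 + 7 + 33 = 105.

105 miles along DC → V7 → X5 → Y1 → J7 → S8 → Y8 → DC.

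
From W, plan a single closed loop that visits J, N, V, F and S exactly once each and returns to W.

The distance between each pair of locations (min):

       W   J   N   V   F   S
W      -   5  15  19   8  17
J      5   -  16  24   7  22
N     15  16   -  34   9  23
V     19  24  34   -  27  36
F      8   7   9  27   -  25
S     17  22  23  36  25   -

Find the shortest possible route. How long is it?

There are 60 distinct closed tours to check (reversals are equivalent).
W - J - N - V - F - S - W: 5+16+34+27+25+17 = 124
W - J - N - V - S - F - W: 5+16+34+36+25+8 = 124
W - J - N - F - V - S - W: 5+16+9+27+36+17 = 110
W - J - N - F - S - V - W: 5+16+9+25+36+19 = 110
W - J - N - S - V - F - W: 5+16+23+36+27+8 = 115
W - J - N - S - F - V - W: 5+16+23+25+27+19 = 115
W - J - V - N - F - S - W: 5+24+34+9+25+17 = 114
W - J - V - N - S - F - W: 5+24+34+23+25+8 = 119
W - J - V - F - N - S - W: 5+24+27+9+23+17 = 105
W - J - V - F - S - N - W: 5+24+27+25+23+15 = 119
W - J - V - S - N - F - W: 5+24+36+23+9+8 = 105
W - J - V - S - F - N - W: 5+24+36+25+9+15 = 114
W - J - F - N - V - S - W: 5+7+9+34+36+17 = 108
W - J - F - N - S - V - W: 5+7+9+23+36+19 = 99
… (46 more)
The minimum is 99.
One optimal route: W → J → F → N → S → V → W (or its reverse).

99 min — the shortest possible round trip.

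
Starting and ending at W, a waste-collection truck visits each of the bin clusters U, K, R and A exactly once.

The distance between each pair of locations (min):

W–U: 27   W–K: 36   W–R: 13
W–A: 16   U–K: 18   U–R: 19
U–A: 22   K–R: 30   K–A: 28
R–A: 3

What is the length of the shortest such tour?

There are 12 distinct closed tours to check (reversals are equivalent).
W - U - K - R - A - W: 27+18+30+3+16 = 94
W - U - K - A - R - W: 27+18+28+3+13 = 89
W - U - R - K - A - W: 27+19+30+28+16 = 120
W - U - R - A - K - W: 27+19+3+28+36 = 113
W - U - A - K - R - W: 27+22+28+30+13 = 120
W - U - A - R - K - W: 27+22+3+30+36 = 118
W - K - U - R - A - W: 36+18+19+3+16 = 92
W - K - U - A - R - W: 36+18+22+3+13 = 92
W - K - R - U - A - W: 36+30+19+22+16 = 123
W - K - A - U - R - W: 36+28+22+19+13 = 118
W - R - U - K - A - W: 13+19+18+28+16 = 94
W - R - K - U - A - W: 13+30+18+22+16 = 99
The minimum is 89.
One optimal route: W → U → K → A → R → W (or its reverse).

89 min — the shortest possible round trip.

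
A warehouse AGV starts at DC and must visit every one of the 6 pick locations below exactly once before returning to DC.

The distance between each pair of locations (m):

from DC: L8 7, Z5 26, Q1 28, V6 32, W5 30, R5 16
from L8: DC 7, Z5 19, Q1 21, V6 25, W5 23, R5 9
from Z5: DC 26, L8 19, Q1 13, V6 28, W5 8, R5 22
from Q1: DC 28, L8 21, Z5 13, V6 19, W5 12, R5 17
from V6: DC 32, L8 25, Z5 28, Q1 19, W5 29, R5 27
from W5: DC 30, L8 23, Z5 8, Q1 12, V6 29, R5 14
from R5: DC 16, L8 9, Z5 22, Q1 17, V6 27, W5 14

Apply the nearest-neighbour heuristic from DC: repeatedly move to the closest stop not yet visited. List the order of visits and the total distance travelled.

At DC the remaining stops are L8 7, R5 16, Z5 26, Q1 28, W5 30, V6 32; go to L8.
At L8 the remaining stops are R5 9, Z5 19, Q1 21, W5 23, V6 25; go to R5.
At R5 the remaining stops are W5 14, Q1 17, Z5 22, V6 27; go to W5.
At W5 the remaining stops are Z5 8, Q1 12, V6 29; go to Z5.
At Z5 the remaining stops are Q1 13, V6 28; go to Q1.
At Q1 the remaining stops are V6 19; go to V6.
Return V6→DC: 32.
Total = 7 + 9 + 14 + 8 + 13 + 19 + 32 = 102.

102 m along DC → L8 → R5 → W5 → Z5 → Q1 → V6 → DC.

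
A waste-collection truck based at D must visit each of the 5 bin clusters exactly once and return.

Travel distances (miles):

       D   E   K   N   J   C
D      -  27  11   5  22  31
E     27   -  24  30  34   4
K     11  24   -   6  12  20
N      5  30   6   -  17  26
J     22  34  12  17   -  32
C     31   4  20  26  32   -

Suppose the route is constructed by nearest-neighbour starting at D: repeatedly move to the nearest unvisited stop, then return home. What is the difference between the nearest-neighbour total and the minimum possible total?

Excess over optimum: 1 miles.

From D: N=5, K=11, J=22, E=27, C=31 → choose N (5).
From N: K=6, J=17, C=26, E=30 → choose K (6).
From K: J=12, C=20, E=24 → choose J (12).
From J: C=32, E=34 → choose C (32).
From C: E=4 → choose E (4).
NN route D → N → K → J → C → E → D costs 86.
Optimal: D → E → C → K → J → N → D costs 85 (by enumerating all 60 distinct tours).
Excess = 86 − 85 = 1.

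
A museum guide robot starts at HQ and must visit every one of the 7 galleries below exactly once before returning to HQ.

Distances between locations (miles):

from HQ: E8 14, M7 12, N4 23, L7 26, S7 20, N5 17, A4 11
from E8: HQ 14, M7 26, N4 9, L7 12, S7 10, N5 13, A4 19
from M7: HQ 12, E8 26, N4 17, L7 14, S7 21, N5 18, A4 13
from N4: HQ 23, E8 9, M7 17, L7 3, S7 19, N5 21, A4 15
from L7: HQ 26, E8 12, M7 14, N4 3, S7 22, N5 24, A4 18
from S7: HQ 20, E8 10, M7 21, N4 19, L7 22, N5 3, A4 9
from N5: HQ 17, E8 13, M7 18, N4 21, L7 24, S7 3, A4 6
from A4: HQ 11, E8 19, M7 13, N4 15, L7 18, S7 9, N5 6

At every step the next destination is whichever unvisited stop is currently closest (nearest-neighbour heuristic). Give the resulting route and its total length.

Total distance 68 miles via the nearest-neighbour route HQ → A4 → N5 → S7 → E8 → N4 → L7 → M7 → HQ.

HQ → [A4:11 / M7:12 / E8:14 / N5:17 / S7:20 / N4:23 / L7:26] → A4 (11)
A4 → [N5:6 / S7:9 / M7:13 / N4:15 / L7:18 / E8:19] → N5 (6)
N5 → [S7:3 / E8:13 / M7:18 / N4:21 / L7:24] → S7 (3)
S7 → [E8:10 / N4:19 / M7:21 / L7:22] → E8 (10)
E8 → [N4:9 / L7:12 / M7:26] → N4 (9)
N4 → [L7:3 / M7:17] → L7 (3)
L7 → [M7:14] → M7 (14)
Return M7→HQ: 12.
Total = 11 + 6 + 3 + 10 + 9 + 3 + 14 + 12 = 68.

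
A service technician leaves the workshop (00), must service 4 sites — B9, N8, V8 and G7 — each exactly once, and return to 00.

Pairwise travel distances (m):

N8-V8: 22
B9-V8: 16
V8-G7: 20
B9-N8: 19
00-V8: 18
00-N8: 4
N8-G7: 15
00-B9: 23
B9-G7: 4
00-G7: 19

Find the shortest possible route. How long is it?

Minimum total distance: 57 m.

With 4 stops there are 4!/2 = 12 distinct round trips (a route and its reverse cost the same).
00→B9→N8→V8→G7→00: 23+19+22+20+19 = 103
00→B9→N8→G7→V8→00: 23+19+15+20+18 = 95
00→B9→V8→N8→G7→00: 23+16+22+15+19 = 95
00→B9→V8→G7→N8→00: 23+16+20+15+4 = 78
00→B9→G7→N8→V8→00: 23+4+15+22+18 = 82
00→B9→G7→V8→N8→00: 23+4+20+22+4 = 73
00→N8→B9→V8→G7→00: 4+19+16+20+19 = 78
00→N8→B9→G7→V8→00: 4+19+4+20+18 = 65
00→N8→V8→B9→G7→00: 4+22+16+4+19 = 65
00→N8→G7→B9→V8→00: 4+15+4+16+18 = 57
00→V8→B9→N8→G7→00: 18+16+19+15+19 = 87
00→V8→N8→B9→G7→00: 18+22+19+4+19 = 82
The minimum is 57.
One optimal route: 00 → N8 → G7 → B9 → V8 → 00 (or its reverse).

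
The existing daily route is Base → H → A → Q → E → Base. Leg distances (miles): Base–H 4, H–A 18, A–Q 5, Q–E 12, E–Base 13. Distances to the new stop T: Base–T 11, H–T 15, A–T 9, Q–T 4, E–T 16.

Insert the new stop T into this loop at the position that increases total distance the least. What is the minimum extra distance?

+6 miles — insert T between H and A.

Insertion cost between consecutive stops i–j is d(i,T) + d(T,j) − d(i,j):
  between Base and H: 11 + 15 − 4 = 22
  between H and A: 15 + 9 − 18 = 6
  between A and Q: 9 + 4 − 5 = 8
  between Q and E: 4 + 16 − 12 = 8
  between E and Base: 16 + 11 − 13 = 14
Cheapest insertion is between H and A, adding 6.
New total = 52 + 6 = 58.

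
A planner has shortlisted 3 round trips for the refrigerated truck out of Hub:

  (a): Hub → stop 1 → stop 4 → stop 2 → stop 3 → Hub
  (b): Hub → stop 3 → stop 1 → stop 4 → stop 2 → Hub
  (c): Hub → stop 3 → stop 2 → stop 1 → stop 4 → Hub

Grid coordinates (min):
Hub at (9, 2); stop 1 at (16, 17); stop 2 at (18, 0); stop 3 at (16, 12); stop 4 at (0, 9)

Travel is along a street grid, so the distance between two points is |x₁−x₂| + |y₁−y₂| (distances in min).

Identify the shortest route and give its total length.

Shortest is (b), total 84 min.

(a): 22 + 24 + 27 + 14 + 17 = 104
(b): 17 + 5 + 24 + 27 + 11 = 84
(c): 17 + 14 + 19 + 24 + 16 = 90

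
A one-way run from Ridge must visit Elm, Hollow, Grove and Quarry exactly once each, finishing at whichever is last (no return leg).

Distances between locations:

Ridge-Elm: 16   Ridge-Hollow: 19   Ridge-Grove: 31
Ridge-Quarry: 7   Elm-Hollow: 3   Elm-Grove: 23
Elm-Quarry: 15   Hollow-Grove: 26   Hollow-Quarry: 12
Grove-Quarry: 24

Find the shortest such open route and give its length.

45 — the minimum one-way total.

There are 4! = 24 possible orderings.
Ridge→Elm→Hollow→Grove→Quarry: 16+3+26+24 = 69
Ridge→Elm→Hollow→Quarry→Grove: 16+3+12+24 = 55
Ridge→Elm→Grove→Hollow→Quarry: 16+23+26+12 = 77
Ridge→Elm→Grove→Quarry→Hollow: 16+23+24+12 = 75
Ridge→Elm→Quarry→Hollow→Grove: 16+15+12+26 = 69
Ridge→Elm→Quarry→Grove→Hollow: 16+15+24+26 = 81
Ridge→Hollow→Elm→Grove→Quarry: 19+3+23+24 = 69
Ridge→Hollow→Elm→Quarry→Grove: 19+3+15+24 = 61
Ridge→Hollow→Grove→Elm→Quarry: 19+26+23+15 = 83
Ridge→Hollow→Grove→Quarry→Elm: 19+26+24+15 = 84
Ridge→Hollow→Quarry→Elm→Grove: 19+12+15+23 = 69
Ridge→Hollow→Quarry→Grove→Elm: 19+12+24+23 = 78
Ridge→Grove→Elm→Hollow→Quarry: 31+23+3+12 = 69
Ridge→Grove→Elm→Quarry→Hollow: 31+23+15+12 = 81
… (10 more)
Ridge→Quarry→Hollow→Elm→Grove: 7+12+3+23 = 45  ← best
The minimum is 45.
One shortest path: Ridge → Quarry → Hollow → Elm → Grove.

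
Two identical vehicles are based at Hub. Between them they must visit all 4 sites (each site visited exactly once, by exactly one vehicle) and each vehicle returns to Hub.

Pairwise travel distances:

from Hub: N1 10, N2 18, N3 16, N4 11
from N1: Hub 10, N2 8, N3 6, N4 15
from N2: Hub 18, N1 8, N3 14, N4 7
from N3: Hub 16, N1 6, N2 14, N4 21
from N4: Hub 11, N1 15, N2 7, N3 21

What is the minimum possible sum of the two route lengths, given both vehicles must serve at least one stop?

Try each way of splitting the stops between the two vehicles (each non-empty) and, for each split, find the best tour for each vehicle:
  {N1} + {N2, N3, N4}: 20 + 48 = 68
  {N2} + {N1, N3, N4}: 36 + 48 = 84
  {N1, N2} + {N3, N4}: 36 + 48 = 84
  {N3} + {N1, N2, N4}: 32 + 36 = 68
  {N1, N3} + {N2, N4}: 32 + 36 = 68
  {N2, N3} + {N1, N4}: 48 + 36 = 84
  … (7 splits in total)
Best: vehicle 1 Hub → N1 → Hub = 20; vehicle 2 Hub → N3 → N2 → N4 → Hub = 48; combined 68.

68 — the smallest possible combined total.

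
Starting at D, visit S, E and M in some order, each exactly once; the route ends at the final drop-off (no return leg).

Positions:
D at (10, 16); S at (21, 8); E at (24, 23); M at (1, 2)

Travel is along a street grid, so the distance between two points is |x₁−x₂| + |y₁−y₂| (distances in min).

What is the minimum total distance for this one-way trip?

Minimum one-way distance = 65 min.

There are 3! = 6 possible orderings.
D→S→E→M: 19+18+44 = 81
D→S→M→E: 19+26+44 = 89
D→E→S→M: 21+18+26 = 65
D→E→M→S: 21+44+26 = 91
D→M→S→E: 23+26+18 = 67
D→M→E→S: 23+44+18 = 85
The minimum is 65.
One shortest path: D → E → S → M.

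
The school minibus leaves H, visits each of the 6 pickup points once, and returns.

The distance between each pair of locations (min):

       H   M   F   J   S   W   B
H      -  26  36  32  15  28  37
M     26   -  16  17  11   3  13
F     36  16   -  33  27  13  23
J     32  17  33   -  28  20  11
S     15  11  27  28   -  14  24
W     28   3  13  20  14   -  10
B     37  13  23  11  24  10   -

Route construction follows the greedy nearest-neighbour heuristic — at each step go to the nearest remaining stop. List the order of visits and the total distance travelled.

From H: distances to unvisited — S=15, M=26, W=28, J=32, F=36, B=37. Nearest is S (15).
From S: distances to unvisited — M=11, W=14, B=24, F=27, J=28. Nearest is M (11).
From M: distances to unvisited — W=3, B=13, F=16, J=17. Nearest is W (3).
From W: distances to unvisited — B=10, F=13, J=20. Nearest is B (10).
From B: distances to unvisited — J=11, F=23. Nearest is J (11).
From J: distances to unvisited — F=33. Nearest is F (33).
Return F→H: 36.
Total = 15 + 11 + 3 + 10 + 11 + 33 + 36 = 119.

Total distance 119 min via the nearest-neighbour route H → S → M → W → B → J → F → H.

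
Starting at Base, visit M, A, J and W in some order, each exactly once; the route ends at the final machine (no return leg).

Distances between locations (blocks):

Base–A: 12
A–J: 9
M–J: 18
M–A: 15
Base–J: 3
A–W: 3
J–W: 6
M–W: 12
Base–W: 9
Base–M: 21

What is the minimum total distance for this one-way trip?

There are 4! = 24 possible orderings.
Base→M→A→J→W: 21+15+9+6 = 51
Base→M→A→W→J: 21+15+3+6 = 45
Base→M→J→A→W: 21+18+9+3 = 51
Base→M→J→W→A: 21+18+6+3 = 48
Base→M→W→A→J: 21+12+3+9 = 45
Base→M→W→J→A: 21+12+6+9 = 48
Base→A→M→J→W: 12+15+18+6 = 51
Base→A→M→W→J: 12+15+12+6 = 45
Base→A→J→M→W: 12+9+18+12 = 51
Base→A→J→W→M: 12+9+6+12 = 39
Base→A→W→M→J: 12+3+12+18 = 45
Base→A→W→J→M: 12+3+6+18 = 39
Base→J→M→A→W: 3+18+15+3 = 39
Base→J→M→W→A: 3+18+12+3 = 36
… (10 more)
Base→J→A→W→M: 3+9+3+12 = 27  ← best
The minimum is 27.
One shortest path: Base → J → A → W → M.

Minimum one-way distance = 27 blocks.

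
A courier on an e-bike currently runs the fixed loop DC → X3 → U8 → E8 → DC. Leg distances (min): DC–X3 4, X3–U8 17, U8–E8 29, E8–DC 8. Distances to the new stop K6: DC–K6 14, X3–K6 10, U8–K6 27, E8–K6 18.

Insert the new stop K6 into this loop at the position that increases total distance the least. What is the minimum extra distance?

Insertion cost between consecutive stops i–j is d(i,K6) + d(K6,j) − d(i,j):
  between DC and X3: 14 + 10 − 4 = 20
  between X3 and U8: 10 + 27 − 17 = 20
  between U8 and E8: 27 + 18 − 29 = 16
  between E8 and DC: 18 + 14 − 8 = 24
Cheapest insertion is between U8 and E8, adding 16.
New total = 58 + 16 = 74.

Minimum extra distance: 16 min, inserting K6 between U8 and E8.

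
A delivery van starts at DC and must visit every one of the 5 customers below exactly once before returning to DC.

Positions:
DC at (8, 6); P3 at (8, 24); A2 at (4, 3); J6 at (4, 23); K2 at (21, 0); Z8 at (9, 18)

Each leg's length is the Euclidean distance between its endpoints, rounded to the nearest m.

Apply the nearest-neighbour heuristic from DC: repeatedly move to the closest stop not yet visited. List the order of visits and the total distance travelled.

Total distance 74 m via the nearest-neighbour route DC → A2 → Z8 → P3 → J6 → K2 → DC.

At DC the remaining stops are A2 5, Z8 12, K2 14, J6 17, P3 18; go to A2.
At A2 the remaining stops are Z8 16, K2 17, J6 20, P3 21; go to Z8.
At Z8 the remaining stops are P3 6, J6 7, K2 22; go to P3.
At P3 the remaining stops are J6 4, K2 27; go to J6.
At J6 the remaining stops are K2 29; go to K2.
Return K2→DC: 14.
Total = 5 + 16 + 6 + 4 + 29 + 14 = 74.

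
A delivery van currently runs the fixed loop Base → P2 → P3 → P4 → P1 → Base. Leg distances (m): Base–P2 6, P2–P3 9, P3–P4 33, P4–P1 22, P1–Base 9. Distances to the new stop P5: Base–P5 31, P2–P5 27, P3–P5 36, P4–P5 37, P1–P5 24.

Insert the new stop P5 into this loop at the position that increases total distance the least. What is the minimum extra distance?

Insertion cost between consecutive stops i–j is d(i,P5) + d(P5,j) − d(i,j):
  between Base and P2: 31 + 27 − 6 = 52
  between P2 and P3: 27 + 36 − 9 = 54
  between P3 and P4: 36 + 37 − 33 = 40
  between P4 and P1: 37 + 24 − 22 = 39
  between P1 and Base: 24 + 31 − 9 = 46
Cheapest insertion is between P4 and P1, adding 39.
New total = 79 + 39 = 118.

+39 m — insert P5 between P4 and P1.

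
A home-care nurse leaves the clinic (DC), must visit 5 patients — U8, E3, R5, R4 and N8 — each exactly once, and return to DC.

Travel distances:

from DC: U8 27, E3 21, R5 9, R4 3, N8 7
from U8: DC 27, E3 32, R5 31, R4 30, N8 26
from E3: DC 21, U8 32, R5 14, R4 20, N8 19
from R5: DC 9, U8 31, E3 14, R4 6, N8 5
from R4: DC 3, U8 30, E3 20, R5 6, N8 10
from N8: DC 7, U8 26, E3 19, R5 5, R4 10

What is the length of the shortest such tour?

DC → U8 → E3 → R5 → R4 → N8 → DC: 27+32+14+6+10+7 = 96
DC → U8 → E3 → R5 → N8 → R4 → DC: 27+32+14+5+10+3 = 91
DC → U8 → E3 → R4 → R5 → N8 → DC: 27+32+20+6+5+7 = 97
DC → U8 → E3 → R4 → N8 → R5 → DC: 27+32+20+10+5+9 = 103
DC → U8 → E3 → N8 → R5 → R4 → DC: 27+32+19+5+6+3 = 92
DC → U8 → E3 → N8 → R4 → R5 → DC: 27+32+19+10+6+9 = 103
DC → U8 → R5 → E3 → R4 → N8 → DC: 27+31+14+20+10+7 = 109
DC → U8 → R5 → E3 → N8 → R4 → DC: 27+31+14+19+10+3 = 104
DC → U8 → R5 → R4 → E3 → N8 → DC: 27+31+6+20+19+7 = 110
DC → U8 → R5 → R4 → N8 → E3 → DC: 27+31+6+10+19+21 = 114
DC → U8 → R5 → N8 → E3 → R4 → DC: 27+31+5+19+20+3 = 105
DC → U8 → R5 → N8 → R4 → E3 → DC: 27+31+5+10+20+21 = 114
DC → U8 → R4 → E3 → R5 → N8 → DC: 27+30+20+14+5+7 = 103
DC → U8 → R4 → E3 → N8 → R5 → DC: 27+30+20+19+5+9 = 110
… (46 more)
DC → R4 → R5 → E3 → U8 → N8 → DC: 3+6+14+32+26+7 = 88  ← best
The minimum is 88.
One optimal route: DC → R4 → R5 → E3 → U8 → N8 → DC (or its reverse).

Shortest round trip = 88.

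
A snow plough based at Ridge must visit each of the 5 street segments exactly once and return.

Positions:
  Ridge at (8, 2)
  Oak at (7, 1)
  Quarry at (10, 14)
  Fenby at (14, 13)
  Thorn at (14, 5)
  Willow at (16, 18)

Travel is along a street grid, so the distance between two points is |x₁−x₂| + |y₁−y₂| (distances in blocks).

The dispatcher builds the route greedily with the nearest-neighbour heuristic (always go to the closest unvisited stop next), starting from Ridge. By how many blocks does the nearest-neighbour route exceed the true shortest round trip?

Ridge: Oak=2, Thorn=9, Quarry=14, Fenby=17, Willow=24 ⇒ Oak
Oak: Thorn=11, Quarry=16, Fenby=19, Willow=26 ⇒ Thorn
Thorn: Fenby=8, Quarry=13, Willow=15 ⇒ Fenby
Fenby: Quarry=5, Willow=7 ⇒ Quarry
Quarry: Willow=10 ⇒ Willow
NN route Ridge → Oak → Thorn → Fenby → Quarry → Willow → Ridge costs 60.
Optimal: Ridge → Oak → Quarry → Willow → Fenby → Thorn → Ridge costs 52 (by enumerating all 60 distinct tours).
Excess = 60 − 52 = 8.

The nearest-neighbour route is 8 blocks longer than optimal.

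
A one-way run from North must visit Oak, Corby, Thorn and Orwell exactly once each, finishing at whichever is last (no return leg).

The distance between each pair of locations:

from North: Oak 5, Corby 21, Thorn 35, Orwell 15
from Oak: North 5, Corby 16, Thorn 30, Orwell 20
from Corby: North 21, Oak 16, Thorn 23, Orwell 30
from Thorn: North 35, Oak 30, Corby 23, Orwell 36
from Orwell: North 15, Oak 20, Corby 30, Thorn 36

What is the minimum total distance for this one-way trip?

74 — the minimum one-way total.

There are 4! = 24 possible orderings.
North → Oak → Corby → Thorn → Orwell: 5+16+23+36 = 80
North → Oak → Corby → Orwell → Thorn: 5+16+30+36 = 87
North → Oak → Thorn → Corby → Orwell: 5+30+23+30 = 88
North → Oak → Thorn → Orwell → Corby: 5+30+36+30 = 101
North → Oak → Orwell → Corby → Thorn: 5+20+30+23 = 78
North → Oak → Orwell → Thorn → Corby: 5+20+36+23 = 84
North → Corby → Oak → Thorn → Orwell: 21+16+30+36 = 103
North → Corby → Oak → Orwell → Thorn: 21+16+20+36 = 93
North → Corby → Thorn → Oak → Orwell: 21+23+30+20 = 94
North → Corby → Thorn → Orwell → Oak: 21+23+36+20 = 100
North → Corby → Orwell → Oak → Thorn: 21+30+20+30 = 101
North → Corby → Orwell → Thorn → Oak: 21+30+36+30 = 117
North → Thorn → Oak → Corby → Orwell: 35+30+16+30 = 111
North → Thorn → Oak → Orwell → Corby: 35+30+20+30 = 115
… (10 more)
North → Orwell → Oak → Corby → Thorn: 15+20+16+23 = 74  ← best
The minimum is 74.
One shortest path: North → Orwell → Oak → Corby → Thorn.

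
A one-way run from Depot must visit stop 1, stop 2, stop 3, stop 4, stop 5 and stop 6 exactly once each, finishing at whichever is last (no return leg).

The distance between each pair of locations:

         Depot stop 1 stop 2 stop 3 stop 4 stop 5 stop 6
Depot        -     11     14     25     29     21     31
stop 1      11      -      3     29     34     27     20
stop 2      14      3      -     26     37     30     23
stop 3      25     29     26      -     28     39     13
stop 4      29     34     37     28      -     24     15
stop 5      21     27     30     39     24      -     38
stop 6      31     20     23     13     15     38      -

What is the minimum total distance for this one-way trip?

Minimum one-way distance = 92.

There are 6! = 720 possible orderings.
Depot → stop 1 → stop 2 → stop 3 → stop 4 → stop 5 → stop 6: 11+3+26+28+24+38 = 130
Depot → stop 1 → stop 2 → stop 3 → stop 4 → stop 6 → stop 5: 11+3+26+28+15+38 = 121
Depot → stop 1 → stop 2 → stop 3 → stop 5 → stop 4 → stop 6: 11+3+26+39+24+15 = 118
Depot → stop 1 → stop 2 → stop 3 → stop 5 → stop 6 → stop 4: 11+3+26+39+38+15 = 132
Depot → stop 1 → stop 2 → stop 3 → stop 6 → stop 4 → stop 5: 11+3+26+13+15+24 = 92
Depot → stop 1 → stop 2 → stop 3 → stop 6 → stop 5 → stop 4: 11+3+26+13+38+24 = 115
Depot → stop 1 → stop 2 → stop 4 → stop 3 → stop 5 → stop 6: 11+3+37+28+39+38 = 156
Depot → stop 1 → stop 2 → stop 4 → stop 3 → stop 6 → stop 5: 11+3+37+28+13+38 = 130
… (712 more)
The minimum is 92.
One shortest path: Depot → stop 1 → stop 2 → stop 3 → stop 6 → stop 4 → stop 5.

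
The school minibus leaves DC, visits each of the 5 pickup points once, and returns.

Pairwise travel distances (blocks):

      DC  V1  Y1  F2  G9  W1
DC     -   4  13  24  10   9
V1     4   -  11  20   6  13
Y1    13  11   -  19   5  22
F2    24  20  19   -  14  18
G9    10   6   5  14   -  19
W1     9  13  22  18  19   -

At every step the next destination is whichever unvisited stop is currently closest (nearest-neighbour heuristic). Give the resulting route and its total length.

DC → [V1:4 / W1:9 / G9:10 / Y1:13 / F2:24] → V1 (4)
V1 → [G9:6 / Y1:11 / W1:13 / F2:20] → G9 (6)
G9 → [Y1:5 / F2:14 / W1:19] → Y1 (5)
Y1 → [F2:19 / W1:22] → F2 (19)
F2 → [W1:18] → W1 (18)
Return W1→DC: 9.
Total = 4 + 6 + 5 + 19 + 18 + 9 = 61.

Nearest-neighbour total = 61 blocks; route DC → V1 → G9 → Y1 → F2 → W1 → DC.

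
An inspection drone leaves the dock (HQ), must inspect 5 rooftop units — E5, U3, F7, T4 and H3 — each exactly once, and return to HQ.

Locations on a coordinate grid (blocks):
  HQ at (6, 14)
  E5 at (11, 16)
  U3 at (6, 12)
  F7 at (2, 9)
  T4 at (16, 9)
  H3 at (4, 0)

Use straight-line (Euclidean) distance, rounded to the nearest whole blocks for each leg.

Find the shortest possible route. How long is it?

HQ→E5→U3→F7→T4→H3→HQ: 5+6+5+14+15+14 = 59
HQ→E5→U3→F7→H3→T4→HQ: 5+6+5+9+15+11 = 51
HQ→E5→U3→T4→F7→H3→HQ: 5+6+10+14+9+14 = 58
HQ→E5→U3→T4→H3→F7→HQ: 5+6+10+15+9+6 = 51
HQ→E5→U3→H3→F7→T4→HQ: 5+6+12+9+14+11 = 57
HQ→E5→U3→H3→T4→F7→HQ: 5+6+12+15+14+6 = 58
HQ→E5→F7→U3→T4→H3→HQ: 5+11+5+10+15+14 = 60
HQ→E5→F7→U3→H3→T4→HQ: 5+11+5+12+15+11 = 59
HQ→E5→F7→T4→U3→H3→HQ: 5+11+14+10+12+14 = 66
HQ→E5→F7→T4→H3→U3→HQ: 5+11+14+15+12+2 = 59
HQ→E5→F7→H3→U3→T4→HQ: 5+11+9+12+10+11 = 58
HQ→E5→F7→H3→T4→U3→HQ: 5+11+9+15+10+2 = 52
HQ→E5→T4→U3→F7→H3→HQ: 5+9+10+5+9+14 = 52
HQ→E5→T4→U3→H3→F7→HQ: 5+9+10+12+9+6 = 51
… (46 more)
HQ→E5→T4→H3→F7→U3→HQ: 5+9+15+9+5+2 = 45  ← best
The minimum is 45.
One optimal route: HQ → E5 → T4 → H3 → F7 → U3 → HQ (or its reverse).

Minimum total distance: 45 blocks.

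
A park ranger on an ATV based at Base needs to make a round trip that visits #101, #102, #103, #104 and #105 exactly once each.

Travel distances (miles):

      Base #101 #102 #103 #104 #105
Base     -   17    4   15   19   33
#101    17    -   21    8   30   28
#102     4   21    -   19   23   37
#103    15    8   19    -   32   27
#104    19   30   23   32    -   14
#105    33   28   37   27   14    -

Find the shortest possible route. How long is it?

With 5 stops there are 5!/2 = 60 distinct round trips (a route and its reverse cost the same).
Base → #101 → #102 → #103 → #104 → #105 → Base: 17+21+19+32+14+33 = 136
Base → #101 → #102 → #103 → #105 → #104 → Base: 17+21+19+27+14+19 = 117
Base → #101 → #102 → #104 → #103 → #105 → Base: 17+21+23+32+27+33 = 153
Base → #101 → #102 → #104 → #105 → #103 → Base: 17+21+23+14+27+15 = 117
Base → #101 → #102 → #105 → #103 → #104 → Base: 17+21+37+27+32+19 = 153
Base → #101 → #102 → #105 → #104 → #103 → Base: 17+21+37+14+32+15 = 136
Base → #101 → #103 → #102 → #104 → #105 → Base: 17+8+19+23+14+33 = 114
Base → #101 → #103 → #102 → #105 → #104 → Base: 17+8+19+37+14+19 = 114
Base → #101 → #103 → #104 → #102 → #105 → Base: 17+8+32+23+37+33 = 150
Base → #101 → #103 → #104 → #105 → #102 → Base: 17+8+32+14+37+4 = 112
Base → #101 → #103 → #105 → #102 → #104 → Base: 17+8+27+37+23+19 = 131
Base → #101 → #103 → #105 → #104 → #102 → Base: 17+8+27+14+23+4 = 93
Base → #101 → #104 → #102 → #103 → #105 → Base: 17+30+23+19+27+33 = 149
Base → #101 → #104 → #102 → #105 → #103 → Base: 17+30+23+37+27+15 = 149
… (46 more)
Base → #102 → #103 → #101 → #105 → #104 → Base: 4+19+8+28+14+19 = 92  ← best
The minimum is 92.
One optimal route: Base → #102 → #103 → #101 → #105 → #104 → Base (or its reverse).

Shortest round trip = 92 miles.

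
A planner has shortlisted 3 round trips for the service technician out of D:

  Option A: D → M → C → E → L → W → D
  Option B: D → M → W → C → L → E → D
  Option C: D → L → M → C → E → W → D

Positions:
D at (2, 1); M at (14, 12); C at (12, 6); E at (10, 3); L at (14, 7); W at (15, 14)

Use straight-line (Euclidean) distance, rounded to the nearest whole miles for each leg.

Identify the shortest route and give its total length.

Shortest is Option B, total 43 miles.

Option A: 16 + 6 + 4 + 6 + 7 + 18 = 57
Option B: 16 + 2 + 9 + 2 + 6 + 8 = 43
Option C: 13 + 5 + 6 + 4 + 12 + 18 = 58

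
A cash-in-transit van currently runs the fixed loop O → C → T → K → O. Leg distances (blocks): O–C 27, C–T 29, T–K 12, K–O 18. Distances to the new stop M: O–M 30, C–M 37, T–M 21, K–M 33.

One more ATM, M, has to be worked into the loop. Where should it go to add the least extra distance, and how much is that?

Adding 29 blocks by placing M on the C–T leg.

Insertion cost between consecutive stops i–j is d(i,M) + d(M,j) − d(i,j):
  between O and C: 30 + 37 − 27 = 40
  between C and T: 37 + 21 − 29 = 29
  between T and K: 21 + 33 − 12 = 42
  between K and O: 33 + 30 − 18 = 45
Cheapest insertion is between C and T, adding 29.
New total = 86 + 29 = 115.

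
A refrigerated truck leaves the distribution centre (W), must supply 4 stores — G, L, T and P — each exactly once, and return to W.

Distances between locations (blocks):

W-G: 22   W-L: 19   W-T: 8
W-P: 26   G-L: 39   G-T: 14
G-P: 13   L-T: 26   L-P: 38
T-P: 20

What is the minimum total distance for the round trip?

With 4 stops there are 4!/2 = 12 distinct round trips (a route and its reverse cost the same).
W-G-L-T-P-W: 22+39+26+20+26 = 133
W-G-L-P-T-W: 22+39+38+20+8 = 127
W-G-T-L-P-W: 22+14+26+38+26 = 126
W-G-T-P-L-W: 22+14+20+38+19 = 113
W-G-P-L-T-W: 22+13+38+26+8 = 107
W-G-P-T-L-W: 22+13+20+26+19 = 100
W-L-G-T-P-W: 19+39+14+20+26 = 118
W-L-G-P-T-W: 19+39+13+20+8 = 99
W-L-T-G-P-W: 19+26+14+13+26 = 98
W-L-P-G-T-W: 19+38+13+14+8 = 92
W-T-G-L-P-W: 8+14+39+38+26 = 125
W-T-L-G-P-W: 8+26+39+13+26 = 112
The minimum is 92.
One optimal route: W → L → P → G → T → W (or its reverse).

92 blocks — the shortest possible round trip.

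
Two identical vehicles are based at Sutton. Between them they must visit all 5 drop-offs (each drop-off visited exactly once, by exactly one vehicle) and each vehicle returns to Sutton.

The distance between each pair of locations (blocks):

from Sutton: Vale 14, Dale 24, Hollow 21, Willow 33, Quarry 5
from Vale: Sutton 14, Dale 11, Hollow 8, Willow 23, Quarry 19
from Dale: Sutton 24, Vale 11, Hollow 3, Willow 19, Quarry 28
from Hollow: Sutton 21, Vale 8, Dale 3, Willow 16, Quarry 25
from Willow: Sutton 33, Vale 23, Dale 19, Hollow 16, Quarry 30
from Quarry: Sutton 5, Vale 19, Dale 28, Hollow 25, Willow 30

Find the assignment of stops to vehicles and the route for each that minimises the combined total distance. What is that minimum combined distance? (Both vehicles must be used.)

There are 2^4 − 1 = 15 ways to divide the 5 stops into two non-empty groups. For each, the best each vehicle can do is its own shortest tour through its group:
  {Vale} + {Dale, Hollow, Willow, Quarry}: 28 + 78 = 106
  {Dale} + {Vale, Hollow, Willow, Quarry}: 48 + 73 = 121
  {Vale, Dale} + {Hollow, Willow, Quarry}: 49 + 72 = 121
  {Hollow} + {Vale, Dale, Willow, Quarry}: 42 + 79 = 121
  {Vale, Hollow} + {Dale, Willow, Quarry}: 43 + 78 = 121
  {Dale, Hollow} + {Vale, Willow, Quarry}: 48 + 72 = 120
  … (15 splits in total)
  {Vale, Dale, Hollow, Willow} + {Quarry}: 77 + 10 = 87  ← best
Best: vehicle 1 Sutton → Vale → Dale → Hollow → Willow → Sutton = 77; vehicle 2 Sutton → Quarry → Sutton = 10; combined 87.

87 blocks — the smallest possible combined total.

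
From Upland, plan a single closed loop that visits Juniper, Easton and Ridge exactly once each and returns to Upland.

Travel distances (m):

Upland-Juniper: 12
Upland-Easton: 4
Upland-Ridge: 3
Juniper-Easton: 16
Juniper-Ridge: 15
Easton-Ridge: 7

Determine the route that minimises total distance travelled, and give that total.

Upland - Juniper - Easton - Ridge - Upland: 12+16+7+3 = 38
Upland - Juniper - Ridge - Easton - Upland: 12+15+7+4 = 38
Upland - Easton - Juniper - Ridge - Upland: 4+16+15+3 = 38
The minimum is 38.
One optimal route: Upland → Juniper → Easton → Ridge → Upland (or its reverse).

Shortest round trip = 38 m.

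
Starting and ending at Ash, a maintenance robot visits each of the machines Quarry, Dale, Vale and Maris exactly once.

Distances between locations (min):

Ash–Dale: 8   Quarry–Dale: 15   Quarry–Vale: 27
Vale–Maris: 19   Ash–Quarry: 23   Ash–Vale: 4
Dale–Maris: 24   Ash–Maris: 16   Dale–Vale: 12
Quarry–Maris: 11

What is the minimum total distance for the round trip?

57 min — the shortest possible round trip.

With 4 stops there are 4!/2 = 12 distinct round trips (a route and its reverse cost the same).
Ash - Quarry - Dale - Vale - Maris - Ash: 23+15+12+19+16 = 85
Ash - Quarry - Dale - Maris - Vale - Ash: 23+15+24+19+4 = 85
Ash - Quarry - Vale - Dale - Maris - Ash: 23+27+12+24+16 = 102
Ash - Quarry - Vale - Maris - Dale - Ash: 23+27+19+24+8 = 101
Ash - Quarry - Maris - Dale - Vale - Ash: 23+11+24+12+4 = 74
Ash - Quarry - Maris - Vale - Dale - Ash: 23+11+19+12+8 = 73
Ash - Dale - Quarry - Vale - Maris - Ash: 8+15+27+19+16 = 85
Ash - Dale - Quarry - Maris - Vale - Ash: 8+15+11+19+4 = 57
Ash - Dale - Vale - Quarry - Maris - Ash: 8+12+27+11+16 = 74
Ash - Dale - Maris - Quarry - Vale - Ash: 8+24+11+27+4 = 74
Ash - Vale - Quarry - Dale - Maris - Ash: 4+27+15+24+16 = 86
Ash - Vale - Dale - Quarry - Maris - Ash: 4+12+15+11+16 = 58
The minimum is 57.
One optimal route: Ash → Dale → Quarry → Maris → Vale → Ash (or its reverse).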